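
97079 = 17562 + 79517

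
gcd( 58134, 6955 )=1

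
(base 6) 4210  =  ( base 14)4b4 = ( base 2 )1110101110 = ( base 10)942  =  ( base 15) 42C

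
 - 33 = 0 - 33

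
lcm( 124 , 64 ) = 1984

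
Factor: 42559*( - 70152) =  - 2985598968 =- 2^3*3^1*11^1*37^1*53^1*73^1*79^1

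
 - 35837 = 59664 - 95501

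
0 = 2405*0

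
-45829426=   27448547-73277973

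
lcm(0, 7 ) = 0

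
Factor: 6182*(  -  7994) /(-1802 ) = 2^1*7^1 * 11^1*17^(-1) * 53^( -1) * 281^1*571^1 = 24709454/901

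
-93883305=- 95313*985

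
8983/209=8983/209 = 42.98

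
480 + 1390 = 1870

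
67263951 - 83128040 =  - 15864089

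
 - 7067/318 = - 7067/318=- 22.22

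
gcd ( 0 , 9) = 9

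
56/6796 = 14/1699 = 0.01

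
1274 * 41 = 52234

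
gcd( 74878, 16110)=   2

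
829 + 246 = 1075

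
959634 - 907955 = 51679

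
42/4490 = 21/2245= 0.01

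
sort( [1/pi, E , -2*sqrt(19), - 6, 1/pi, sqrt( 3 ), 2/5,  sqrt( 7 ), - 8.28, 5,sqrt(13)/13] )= [ -2 * sqrt (19 ), - 8.28, - 6,sqrt( 13)/13,1/pi, 1/pi, 2/5,  sqrt(3), sqrt(7 ), E,5 ] 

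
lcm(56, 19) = 1064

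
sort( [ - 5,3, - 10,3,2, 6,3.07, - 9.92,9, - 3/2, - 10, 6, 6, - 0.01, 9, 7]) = [-10, - 10, - 9.92, - 5  , - 3/2,-0.01,2,3, 3, 3.07,6,6,6 , 7, 9, 9]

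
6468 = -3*(  -  2156)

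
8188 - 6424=1764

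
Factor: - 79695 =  - 3^2 * 5^1*7^1*11^1 * 23^1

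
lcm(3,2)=6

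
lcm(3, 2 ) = 6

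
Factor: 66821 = 66821^1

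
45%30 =15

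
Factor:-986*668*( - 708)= 2^5*3^1*17^1 *29^1*59^1*167^1 = 466322784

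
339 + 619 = 958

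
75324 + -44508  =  30816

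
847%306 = 235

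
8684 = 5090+3594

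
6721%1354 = 1305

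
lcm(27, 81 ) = 81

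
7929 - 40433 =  - 32504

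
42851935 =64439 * 665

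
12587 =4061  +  8526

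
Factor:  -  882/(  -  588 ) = 2^( - 1 ) * 3^1 = 3/2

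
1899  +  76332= 78231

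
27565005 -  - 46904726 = 74469731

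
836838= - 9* ( - 92982) 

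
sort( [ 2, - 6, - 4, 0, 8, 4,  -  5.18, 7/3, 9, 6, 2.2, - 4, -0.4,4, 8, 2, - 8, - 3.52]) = [-8, - 6, - 5.18, - 4,-4, - 3.52, - 0.4,  0, 2,2,2.2,7/3  ,  4,4,6, 8, 8,9]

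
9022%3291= 2440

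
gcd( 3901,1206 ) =1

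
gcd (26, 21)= 1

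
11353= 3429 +7924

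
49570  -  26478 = 23092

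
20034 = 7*2862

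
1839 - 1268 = 571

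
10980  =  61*180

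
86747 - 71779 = 14968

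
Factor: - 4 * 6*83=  - 1992  =  - 2^3*3^1*83^1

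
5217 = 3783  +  1434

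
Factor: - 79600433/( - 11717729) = 11^1*7236403^1*11717729^( - 1)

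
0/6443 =0  =  0.00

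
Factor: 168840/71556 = 2^1*3^1 * 5^1*7^1*89^( - 1) = 210/89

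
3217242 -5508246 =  -2291004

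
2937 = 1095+1842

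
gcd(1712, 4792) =8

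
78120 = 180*434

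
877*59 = 51743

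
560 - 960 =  - 400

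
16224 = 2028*8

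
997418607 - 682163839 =315254768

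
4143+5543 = 9686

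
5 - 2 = 3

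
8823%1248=87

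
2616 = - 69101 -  - 71717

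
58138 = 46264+11874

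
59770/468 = 127  +  167/234 = 127.71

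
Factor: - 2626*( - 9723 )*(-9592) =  - 2^4*3^1*7^1*11^1*13^1*101^1 * 109^1*463^1 = - 244908680016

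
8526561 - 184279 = 8342282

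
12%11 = 1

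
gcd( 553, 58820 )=1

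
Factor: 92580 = 2^2*3^1*5^1*1543^1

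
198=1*198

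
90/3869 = 90/3869 =0.02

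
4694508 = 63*74516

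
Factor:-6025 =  - 5^2*241^1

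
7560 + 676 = 8236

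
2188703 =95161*23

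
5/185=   1/37=0.03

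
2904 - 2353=551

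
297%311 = 297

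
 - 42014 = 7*( - 6002 )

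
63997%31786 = 425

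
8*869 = 6952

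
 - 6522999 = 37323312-43846311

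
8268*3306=27334008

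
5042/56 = 2521/28 = 90.04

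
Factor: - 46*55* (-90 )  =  227700=2^2* 3^2*5^2*11^1 * 23^1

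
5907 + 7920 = 13827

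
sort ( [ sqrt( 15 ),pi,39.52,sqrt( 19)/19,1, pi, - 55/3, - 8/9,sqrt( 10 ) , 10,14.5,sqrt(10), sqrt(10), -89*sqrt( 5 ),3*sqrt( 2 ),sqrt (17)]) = [ - 89*sqrt( 5), - 55/3,-8/9,sqrt (19) /19, 1,pi , pi, sqrt( 10 ),sqrt( 10 ), sqrt( 10 ),  sqrt( 15),sqrt( 17 ),3* sqrt( 2),10,14.5,39.52] 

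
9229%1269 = 346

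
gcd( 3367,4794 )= 1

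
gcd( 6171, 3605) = 1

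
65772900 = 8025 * 8196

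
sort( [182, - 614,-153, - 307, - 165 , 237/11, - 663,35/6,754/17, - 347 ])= [ - 663, - 614, - 347, - 307, - 165, - 153,35/6,237/11,754/17,182]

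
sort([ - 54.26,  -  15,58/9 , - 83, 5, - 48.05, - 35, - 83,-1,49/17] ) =[ - 83,-83, - 54.26,-48.05, - 35, - 15,-1,49/17,5, 58/9]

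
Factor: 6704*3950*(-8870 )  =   - 2^6 * 5^3 *79^1 * 419^1*887^1 = - 234884696000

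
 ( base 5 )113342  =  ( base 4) 1001332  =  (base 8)10176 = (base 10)4222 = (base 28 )5am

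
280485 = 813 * 345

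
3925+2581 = 6506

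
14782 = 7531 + 7251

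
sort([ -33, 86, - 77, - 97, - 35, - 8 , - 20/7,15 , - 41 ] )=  [ - 97,-77, - 41,  -  35,- 33, -8, - 20/7,15, 86 ]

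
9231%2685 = 1176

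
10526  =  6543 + 3983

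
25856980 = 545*47444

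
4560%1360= 480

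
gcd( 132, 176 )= 44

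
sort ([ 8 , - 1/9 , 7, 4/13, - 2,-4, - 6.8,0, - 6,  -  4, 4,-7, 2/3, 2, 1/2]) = [ -7,- 6.8, -6,-4, - 4, - 2,- 1/9, 0,4/13, 1/2, 2/3,2, 4, 7, 8 ]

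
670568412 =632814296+37754116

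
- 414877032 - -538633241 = 123756209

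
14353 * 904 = 12975112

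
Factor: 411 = 3^1 * 137^1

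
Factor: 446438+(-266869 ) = 179569 = 13^1*19^1*727^1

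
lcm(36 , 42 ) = 252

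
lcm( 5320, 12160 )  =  85120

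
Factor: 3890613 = 3^1*41^1*47^1*673^1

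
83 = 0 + 83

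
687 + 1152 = 1839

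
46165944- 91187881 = - 45021937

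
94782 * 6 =568692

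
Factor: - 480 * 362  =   - 2^6 * 3^1 * 5^1 *181^1 = - 173760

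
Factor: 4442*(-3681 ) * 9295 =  - 151982563590 = - 2^1*3^2*5^1*11^1 *13^2*409^1*2221^1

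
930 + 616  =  1546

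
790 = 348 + 442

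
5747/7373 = 5747/7373 = 0.78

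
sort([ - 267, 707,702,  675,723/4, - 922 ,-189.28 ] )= [ - 922, - 267, - 189.28,723/4, 675, 702 , 707]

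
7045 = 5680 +1365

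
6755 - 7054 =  - 299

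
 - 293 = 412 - 705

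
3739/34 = 109+ 33/34 = 109.97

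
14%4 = 2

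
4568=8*571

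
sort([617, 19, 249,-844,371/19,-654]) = [-844, - 654  ,  19, 371/19,249,  617 ]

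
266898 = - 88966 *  ( - 3 )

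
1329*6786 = 9018594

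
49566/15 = 3304+2/5 =3304.40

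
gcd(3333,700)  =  1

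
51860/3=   51860/3 = 17286.67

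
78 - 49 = 29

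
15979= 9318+6661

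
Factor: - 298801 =  -  298801^1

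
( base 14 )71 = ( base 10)99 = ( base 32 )33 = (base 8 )143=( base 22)4B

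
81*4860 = 393660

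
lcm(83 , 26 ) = 2158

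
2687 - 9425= -6738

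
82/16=41/8 = 5.12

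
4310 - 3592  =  718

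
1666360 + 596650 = 2263010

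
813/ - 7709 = - 813/7709 = - 0.11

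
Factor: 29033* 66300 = 1924887900 = 2^2 * 3^1*5^2* 13^1 * 17^1 * 29033^1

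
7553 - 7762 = - 209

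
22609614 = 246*91909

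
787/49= 787/49 = 16.06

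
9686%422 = 402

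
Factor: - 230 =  - 2^1* 5^1*23^1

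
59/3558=59/3558   =  0.02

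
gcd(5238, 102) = 6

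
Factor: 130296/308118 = 2^2*61^1*577^(-1)= 244/577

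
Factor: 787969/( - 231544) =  - 2^( - 3 )*7^2*13^1 * 103^ (-1)*281^ (  -  1 )*1237^1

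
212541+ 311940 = 524481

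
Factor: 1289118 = 2^1*3^1 * 214853^1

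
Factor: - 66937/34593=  - 3^( - 1) * 19^1 * 271^1*887^(-1 ) = - 5149/2661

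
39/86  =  39/86 = 0.45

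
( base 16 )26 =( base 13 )2C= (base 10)38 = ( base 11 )35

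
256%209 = 47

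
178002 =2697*66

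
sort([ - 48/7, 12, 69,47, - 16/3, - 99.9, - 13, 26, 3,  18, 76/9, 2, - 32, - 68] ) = [ - 99.9, - 68, - 32, - 13, - 48/7, - 16/3,2, 3,76/9, 12,18, 26, 47,  69]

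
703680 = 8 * 87960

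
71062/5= 71062/5 = 14212.40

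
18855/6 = 6285/2 = 3142.50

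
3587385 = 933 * 3845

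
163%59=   45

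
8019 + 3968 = 11987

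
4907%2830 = 2077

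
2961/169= 17 + 88/169 = 17.52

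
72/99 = 8/11 = 0.73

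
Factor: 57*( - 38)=-2166= - 2^1*3^1*19^2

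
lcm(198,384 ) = 12672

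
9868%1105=1028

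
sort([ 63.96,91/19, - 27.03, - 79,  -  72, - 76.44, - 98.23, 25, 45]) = [ - 98.23, - 79, - 76.44, - 72, - 27.03,91/19, 25,45, 63.96]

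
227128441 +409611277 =636739718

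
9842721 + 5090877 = 14933598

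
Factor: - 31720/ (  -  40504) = 65/83=5^1*13^1*83^( - 1)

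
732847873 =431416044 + 301431829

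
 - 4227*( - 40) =169080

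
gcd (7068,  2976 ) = 372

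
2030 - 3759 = -1729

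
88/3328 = 11/416  =  0.03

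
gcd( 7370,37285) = 5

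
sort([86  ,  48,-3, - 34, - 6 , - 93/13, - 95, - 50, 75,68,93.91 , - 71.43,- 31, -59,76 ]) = [ - 95,-71.43,-59, -50,-34, - 31, - 93/13, - 6,-3,48,  68,75,76, 86,93.91]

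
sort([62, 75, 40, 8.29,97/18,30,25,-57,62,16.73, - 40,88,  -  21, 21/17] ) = [ - 57, - 40, - 21,21/17 , 97/18,8.29, 16.73,25, 30 , 40,62,62, 75,88] 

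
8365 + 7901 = 16266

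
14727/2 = 14727/2 = 7363.50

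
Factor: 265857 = 3^1*23^1*3853^1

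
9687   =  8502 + 1185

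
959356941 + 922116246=1881473187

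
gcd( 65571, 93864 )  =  3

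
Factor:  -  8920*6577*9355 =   -  2^3 * 5^2*223^1*1871^1*6577^1 = -548828288200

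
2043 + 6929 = 8972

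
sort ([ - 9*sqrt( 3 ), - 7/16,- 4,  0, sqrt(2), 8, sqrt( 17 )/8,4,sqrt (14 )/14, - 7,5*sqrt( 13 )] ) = [ - 9*  sqrt( 3), - 7, - 4, - 7/16,0, sqrt(14)/14, sqrt( 17)/8 , sqrt( 2 ), 4, 8, 5 * sqrt( 13) ]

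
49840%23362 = 3116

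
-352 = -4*88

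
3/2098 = 3/2098 = 0.00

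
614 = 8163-7549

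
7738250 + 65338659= 73076909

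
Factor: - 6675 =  - 3^1 * 5^2* 89^1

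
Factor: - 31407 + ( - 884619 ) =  - 916026 = - 2^1*3^1*152671^1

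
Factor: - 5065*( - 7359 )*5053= 3^1*5^1 * 11^1*31^1*163^1*223^1*1013^1 = 188342161755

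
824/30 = 412/15 = 27.47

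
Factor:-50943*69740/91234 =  - 2^1*3^1*5^1*11^ (  -  1)*13^( - 1) * 29^(-1)*317^1*16981^1 = - 161489310/4147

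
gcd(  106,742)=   106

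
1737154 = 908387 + 828767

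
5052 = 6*842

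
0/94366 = 0 = 0.00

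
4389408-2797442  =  1591966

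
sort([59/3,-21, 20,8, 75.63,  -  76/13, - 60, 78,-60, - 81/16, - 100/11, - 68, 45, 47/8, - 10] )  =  [ - 68, - 60 , - 60, - 21, - 10, - 100/11, - 76/13, - 81/16,47/8,8 , 59/3,20,  45,75.63,78]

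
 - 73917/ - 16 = 73917/16=4619.81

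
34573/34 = 1016 + 29/34 = 1016.85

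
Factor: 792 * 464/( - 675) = - 2^7*3^(  -  1) * 5^( - 2) * 11^1 *29^1=- 40832/75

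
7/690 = 7/690= 0.01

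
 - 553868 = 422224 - 976092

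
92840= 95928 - 3088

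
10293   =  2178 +8115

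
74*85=6290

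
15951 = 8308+7643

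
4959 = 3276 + 1683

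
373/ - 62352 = - 1 + 61979/62352=- 0.01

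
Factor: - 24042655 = - 5^1*7^1 *13^1*53^1*997^1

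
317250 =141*2250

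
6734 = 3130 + 3604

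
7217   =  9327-2110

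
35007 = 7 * 5001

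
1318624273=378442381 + 940181892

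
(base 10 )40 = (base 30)1a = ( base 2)101000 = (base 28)1C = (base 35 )15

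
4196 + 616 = 4812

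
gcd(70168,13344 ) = 8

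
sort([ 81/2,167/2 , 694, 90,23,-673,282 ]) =[ - 673, 23, 81/2, 167/2,90, 282,694 ] 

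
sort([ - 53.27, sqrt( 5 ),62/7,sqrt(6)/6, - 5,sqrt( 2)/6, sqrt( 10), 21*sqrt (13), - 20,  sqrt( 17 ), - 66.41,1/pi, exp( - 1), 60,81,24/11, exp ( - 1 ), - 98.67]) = [ - 98.67,-66.41, - 53.27, - 20, - 5,sqrt( 2)/6, 1/pi, exp( - 1 ), exp( - 1),sqrt( 6 )/6,24/11,sqrt(5),sqrt( 10),sqrt( 17 ), 62/7  ,  60,21*sqrt(13 ),81]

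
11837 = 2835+9002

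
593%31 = 4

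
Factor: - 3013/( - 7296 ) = 2^( - 7)*3^( - 1 )*19^( - 1 )*23^1  *131^1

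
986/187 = 5+3/11 = 5.27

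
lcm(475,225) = 4275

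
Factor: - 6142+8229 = 2087^1  =  2087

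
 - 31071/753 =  - 42 + 185/251 = -  41.26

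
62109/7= 62109/7=8872.71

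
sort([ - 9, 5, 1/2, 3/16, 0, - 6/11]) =[ - 9, - 6/11, 0,3/16,1/2,  5]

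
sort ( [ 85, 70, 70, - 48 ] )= [ - 48, 70,70,85]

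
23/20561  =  23/20561=0.00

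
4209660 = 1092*3855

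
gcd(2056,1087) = 1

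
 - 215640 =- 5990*36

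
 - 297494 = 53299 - 350793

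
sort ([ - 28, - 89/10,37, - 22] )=[ - 28, - 22, - 89/10,37] 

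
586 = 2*293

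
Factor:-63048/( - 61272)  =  3^(-1 )*23^( - 1)*71^1 = 71/69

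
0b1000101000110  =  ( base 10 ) 4422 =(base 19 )C4E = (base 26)6E2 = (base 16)1146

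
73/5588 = 73/5588 = 0.01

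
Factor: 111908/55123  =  2^2*101^1*199^(- 1) = 404/199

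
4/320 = 1/80 = 0.01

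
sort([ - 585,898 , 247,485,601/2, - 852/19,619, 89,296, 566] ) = [ - 585 , - 852/19, 89,247,  296, 601/2,485, 566, 619 , 898 ] 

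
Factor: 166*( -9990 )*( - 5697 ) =2^2*3^6*5^1*37^1*83^1*211^1= 9447562980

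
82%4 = 2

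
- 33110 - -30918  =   - 2192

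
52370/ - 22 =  - 2381+6/11 = - 2380.45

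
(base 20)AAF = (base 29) 50A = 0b1000001110111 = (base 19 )BCG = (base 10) 4215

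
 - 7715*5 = -38575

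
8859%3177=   2505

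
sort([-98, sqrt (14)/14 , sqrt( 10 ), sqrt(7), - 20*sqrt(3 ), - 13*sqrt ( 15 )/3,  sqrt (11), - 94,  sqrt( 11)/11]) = [ - 98, -94, - 20*sqrt(3 ) ,- 13*sqrt ( 15)/3,sqrt(14 ) /14, sqrt(11)/11,sqrt(7 ), sqrt( 10 ),sqrt(11) ]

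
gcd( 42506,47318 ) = 802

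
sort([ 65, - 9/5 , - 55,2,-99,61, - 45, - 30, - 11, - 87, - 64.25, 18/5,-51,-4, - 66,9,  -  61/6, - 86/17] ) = [ - 99,-87,-66,-64.25, - 55, - 51, - 45,-30, - 11,-61/6, - 86/17, - 4, - 9/5,2,18/5, 9,61,65] 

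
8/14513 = 8/14513=0.00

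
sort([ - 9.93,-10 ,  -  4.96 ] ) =[ - 10,- 9.93, - 4.96] 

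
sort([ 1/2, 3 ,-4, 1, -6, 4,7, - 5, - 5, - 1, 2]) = [-6, - 5, - 5, - 4,-1, 1/2, 1,  2,3,  4, 7]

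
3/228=1/76= 0.01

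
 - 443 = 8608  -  9051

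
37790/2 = 18895= 18895.00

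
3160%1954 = 1206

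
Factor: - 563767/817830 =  - 2^( - 1)*3^(-3)*5^( - 1 )*13^ ( - 1)*199^1*233^(-1 )*2833^1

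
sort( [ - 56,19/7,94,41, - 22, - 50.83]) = [ - 56,-50.83,- 22, 19/7,  41,94]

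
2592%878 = 836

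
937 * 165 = 154605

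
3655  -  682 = 2973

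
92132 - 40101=52031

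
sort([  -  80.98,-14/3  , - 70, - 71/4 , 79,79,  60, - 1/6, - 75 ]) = [-80.98 , - 75, - 70, - 71/4, - 14/3, - 1/6, 60,  79,79] 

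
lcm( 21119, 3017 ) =21119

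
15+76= 91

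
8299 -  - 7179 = 15478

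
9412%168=4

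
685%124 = 65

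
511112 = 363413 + 147699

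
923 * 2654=2449642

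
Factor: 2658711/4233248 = 2^( - 5) * 3^1*11^1 *263^( - 1 )*503^( - 1 )*80567^1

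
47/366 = 47/366 = 0.13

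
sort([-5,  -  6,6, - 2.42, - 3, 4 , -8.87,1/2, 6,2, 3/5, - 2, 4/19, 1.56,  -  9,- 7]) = [  -  9,-8.87, - 7,  -  6, - 5, -3, - 2.42, - 2,4/19, 1/2,3/5, 1.56,2, 4,6,6]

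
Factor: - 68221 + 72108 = 13^2*23^1 = 3887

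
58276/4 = 14569 = 14569.00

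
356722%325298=31424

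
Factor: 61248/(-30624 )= - 2= - 2^1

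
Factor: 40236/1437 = 2^2*7^1 = 28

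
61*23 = 1403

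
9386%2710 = 1256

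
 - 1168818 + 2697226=1528408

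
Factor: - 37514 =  -2^1*18757^1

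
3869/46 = 3869/46 = 84.11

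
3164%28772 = 3164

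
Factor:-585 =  - 3^2  *5^1*13^1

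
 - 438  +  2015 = 1577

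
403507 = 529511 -126004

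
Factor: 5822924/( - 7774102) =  - 2^1 *7^(- 1)*47^2*659^1*555293^( - 1) = - 2911462/3887051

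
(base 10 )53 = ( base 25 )23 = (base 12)45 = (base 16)35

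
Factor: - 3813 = -3^1*31^1 *41^1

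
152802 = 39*3918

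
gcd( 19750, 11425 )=25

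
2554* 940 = 2400760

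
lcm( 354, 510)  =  30090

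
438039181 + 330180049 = 768219230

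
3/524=3/524 = 0.01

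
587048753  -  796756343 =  - 209707590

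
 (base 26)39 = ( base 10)87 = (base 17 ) 52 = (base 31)2p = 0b1010111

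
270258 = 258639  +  11619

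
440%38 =22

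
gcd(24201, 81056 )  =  1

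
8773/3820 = 8773/3820 = 2.30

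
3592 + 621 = 4213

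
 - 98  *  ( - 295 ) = 28910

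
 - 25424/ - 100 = 254 + 6/25= 254.24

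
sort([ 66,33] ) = [ 33, 66] 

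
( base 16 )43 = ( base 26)2f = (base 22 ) 31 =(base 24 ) 2J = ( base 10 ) 67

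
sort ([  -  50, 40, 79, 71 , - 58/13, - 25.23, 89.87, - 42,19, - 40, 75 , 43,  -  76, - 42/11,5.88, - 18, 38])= [  -  76, -50, - 42, - 40, - 25.23, - 18,-58/13 , - 42/11,5.88,19,38,40, 43, 71, 75, 79,  89.87]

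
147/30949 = 147/30949 = 0.00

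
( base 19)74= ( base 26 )57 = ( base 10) 137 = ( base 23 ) 5m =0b10001001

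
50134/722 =69 + 158/361 = 69.44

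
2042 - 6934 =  -4892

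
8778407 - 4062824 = 4715583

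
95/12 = 7 + 11/12 = 7.92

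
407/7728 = 407/7728 = 0.05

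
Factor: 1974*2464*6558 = 31897692288= 2^7*3^2*7^2*11^1 * 47^1*1093^1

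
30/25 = 6/5 = 1.20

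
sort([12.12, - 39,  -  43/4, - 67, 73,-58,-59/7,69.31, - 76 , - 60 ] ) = [ - 76, - 67,  -  60, - 58,- 39,-43/4,-59/7,12.12,69.31,73]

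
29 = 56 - 27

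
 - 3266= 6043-9309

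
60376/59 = 1023  +  19/59 = 1023.32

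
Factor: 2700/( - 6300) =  - 3/7=- 3^1*7^( -1)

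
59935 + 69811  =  129746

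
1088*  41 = 44608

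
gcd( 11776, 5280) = 32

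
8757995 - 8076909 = 681086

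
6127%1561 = 1444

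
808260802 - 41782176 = 766478626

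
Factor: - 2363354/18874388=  - 2^( - 1)*7^1*13^( - 1 )*223^1*757^1*362969^( - 1 ) = -1181677/9437194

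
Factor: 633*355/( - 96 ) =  - 2^( - 5) * 5^1*71^1*211^1 =- 74905/32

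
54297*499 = 27094203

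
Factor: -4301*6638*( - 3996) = 2^3*3^3 * 11^1*17^1 * 23^1*37^1*3319^1=114085951848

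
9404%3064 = 212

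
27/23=27/23 = 1.17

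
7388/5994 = 1+697/2997 = 1.23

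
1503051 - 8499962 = -6996911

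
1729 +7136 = 8865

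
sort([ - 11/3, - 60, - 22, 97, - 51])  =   [ - 60, - 51 , - 22, - 11/3, 97]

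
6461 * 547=3534167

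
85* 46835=3980975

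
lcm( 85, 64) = 5440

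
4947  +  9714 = 14661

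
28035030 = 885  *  31678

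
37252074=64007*582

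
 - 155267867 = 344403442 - 499671309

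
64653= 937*69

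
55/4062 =55/4062 = 0.01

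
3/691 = 3/691 = 0.00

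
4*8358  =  33432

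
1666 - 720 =946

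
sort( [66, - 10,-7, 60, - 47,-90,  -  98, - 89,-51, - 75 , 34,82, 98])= [ - 98, - 90, - 89, - 75  ,-51, - 47,  -  10 ,-7,34, 60,66,82,  98 ] 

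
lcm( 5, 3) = 15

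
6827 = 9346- 2519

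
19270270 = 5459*3530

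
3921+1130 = 5051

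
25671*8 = 205368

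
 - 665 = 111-776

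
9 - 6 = 3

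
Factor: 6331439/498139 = 31^( - 1) * 16069^( - 1)*6331439^1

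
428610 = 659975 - 231365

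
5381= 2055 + 3326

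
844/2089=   844/2089 = 0.40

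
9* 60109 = 540981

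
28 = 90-62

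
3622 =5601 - 1979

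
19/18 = 19/18 =1.06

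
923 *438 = 404274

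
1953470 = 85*22982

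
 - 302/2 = - 151=- 151.00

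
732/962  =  366/481 = 0.76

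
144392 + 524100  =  668492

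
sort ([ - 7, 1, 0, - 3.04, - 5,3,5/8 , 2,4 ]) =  [-7,-5, - 3.04 , 0, 5/8, 1, 2, 3,  4]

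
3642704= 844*4316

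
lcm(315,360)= 2520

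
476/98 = 4+ 6/7 = 4.86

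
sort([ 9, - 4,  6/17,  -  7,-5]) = [ - 7  ,-5,-4,6/17, 9]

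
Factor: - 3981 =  - 3^1*1327^1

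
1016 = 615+401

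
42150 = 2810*15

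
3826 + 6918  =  10744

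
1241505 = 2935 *423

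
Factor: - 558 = -2^1*3^2*31^1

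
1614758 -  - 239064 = 1853822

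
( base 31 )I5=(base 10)563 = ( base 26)LH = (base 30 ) in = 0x233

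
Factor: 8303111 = 8303111^1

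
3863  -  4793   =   - 930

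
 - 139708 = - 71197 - 68511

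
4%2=0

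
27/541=27/541 = 0.05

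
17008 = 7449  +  9559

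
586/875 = 586/875= 0.67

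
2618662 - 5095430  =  -2476768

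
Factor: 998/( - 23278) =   -  103^( - 1 )  *113^ (  -  1)* 499^1 = - 499/11639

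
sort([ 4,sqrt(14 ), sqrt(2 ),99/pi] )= [sqrt( 2 ), sqrt( 14), 4,99/pi] 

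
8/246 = 4/123 = 0.03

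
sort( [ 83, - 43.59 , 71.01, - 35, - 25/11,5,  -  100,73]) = [ - 100,  -  43.59,-35,  -  25/11,5,71.01,  73,83]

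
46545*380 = 17687100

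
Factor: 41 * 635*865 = 5^2 * 41^1*127^1*173^1 = 22520275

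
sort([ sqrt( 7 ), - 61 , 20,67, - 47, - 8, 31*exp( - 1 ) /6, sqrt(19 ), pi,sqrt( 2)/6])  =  [ - 61,-47, - 8,sqrt( 2)/6, 31*exp( - 1)/6, sqrt( 7), pi, sqrt(19),20,67 ]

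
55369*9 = 498321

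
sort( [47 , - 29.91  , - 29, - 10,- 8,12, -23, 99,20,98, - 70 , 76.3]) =[ - 70, - 29.91, - 29, - 23,  -  10, - 8, 12,20, 47, 76.3 , 98 , 99]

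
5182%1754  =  1674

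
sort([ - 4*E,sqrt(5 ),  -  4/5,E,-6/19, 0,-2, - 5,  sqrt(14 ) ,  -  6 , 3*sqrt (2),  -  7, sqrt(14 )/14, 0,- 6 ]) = [ - 4*E,  -  7,-6,  -  6, - 5,-2,  -  4/5  , - 6/19, 0,0, sqrt( 14 )/14,sqrt(5 ),E, sqrt(14 ),3*sqrt( 2)]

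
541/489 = 1+ 52/489 =1.11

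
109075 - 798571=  - 689496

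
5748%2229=1290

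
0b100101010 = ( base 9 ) 361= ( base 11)251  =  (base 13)19C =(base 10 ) 298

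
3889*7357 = 28611373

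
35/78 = 35/78 = 0.45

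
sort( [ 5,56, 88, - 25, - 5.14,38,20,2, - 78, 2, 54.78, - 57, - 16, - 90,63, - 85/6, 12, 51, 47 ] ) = [ - 90, - 78, - 57,  -  25, - 16,- 85/6, - 5.14,2, 2, 5, 12, 20, 38,  47, 51, 54.78, 56, 63,  88]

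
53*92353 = 4894709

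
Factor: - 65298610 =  - 2^1*5^1*13^1*23^1*21839^1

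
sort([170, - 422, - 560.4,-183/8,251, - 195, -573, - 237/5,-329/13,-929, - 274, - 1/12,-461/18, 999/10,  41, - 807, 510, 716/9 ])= [ - 929,-807 , - 573, - 560.4, - 422 , - 274,-195,-237/5, - 461/18,-329/13,-183/8,-1/12, 41,716/9, 999/10, 170, 251, 510 ]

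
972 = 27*36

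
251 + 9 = 260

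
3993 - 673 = 3320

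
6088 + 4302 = 10390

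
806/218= 3 + 76/109= 3.70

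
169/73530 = 169/73530 = 0.00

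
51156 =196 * 261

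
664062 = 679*978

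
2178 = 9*242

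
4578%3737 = 841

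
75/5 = 15=15.00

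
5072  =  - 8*( - 634)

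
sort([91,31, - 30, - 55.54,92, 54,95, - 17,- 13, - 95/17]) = [ - 55.54, - 30, - 17, - 13, - 95/17,31,54,91,92,95]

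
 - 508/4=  - 127 = - 127.00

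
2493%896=701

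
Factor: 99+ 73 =172 = 2^2*43^1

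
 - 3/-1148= 3/1148 = 0.00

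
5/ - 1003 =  - 5/1003 = - 0.00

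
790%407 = 383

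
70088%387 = 41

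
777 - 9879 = -9102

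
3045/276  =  11 + 3/92 = 11.03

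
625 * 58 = 36250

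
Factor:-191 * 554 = -105814 = -2^1 * 191^1 *277^1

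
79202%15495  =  1727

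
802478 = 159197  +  643281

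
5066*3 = 15198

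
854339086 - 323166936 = 531172150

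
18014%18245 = 18014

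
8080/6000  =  101/75 = 1.35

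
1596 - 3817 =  - 2221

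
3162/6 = 527 = 527.00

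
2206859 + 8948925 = 11155784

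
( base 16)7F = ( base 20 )67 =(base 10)127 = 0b1111111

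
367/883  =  367/883 = 0.42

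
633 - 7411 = - 6778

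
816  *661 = 539376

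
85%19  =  9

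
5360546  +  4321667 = 9682213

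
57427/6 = 57427/6 = 9571.17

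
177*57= 10089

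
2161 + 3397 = 5558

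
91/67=1 + 24/67=1.36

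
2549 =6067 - 3518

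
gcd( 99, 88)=11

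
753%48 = 33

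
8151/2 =4075+1/2   =  4075.50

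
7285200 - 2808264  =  4476936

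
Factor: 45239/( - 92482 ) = -2^ ( - 1 )*13^( - 1 )*19^1*2381^1*3557^( - 1)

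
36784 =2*18392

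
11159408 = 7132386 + 4027022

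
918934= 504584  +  414350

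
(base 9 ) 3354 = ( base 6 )15251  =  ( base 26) 3h9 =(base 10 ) 2479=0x9af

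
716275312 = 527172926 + 189102386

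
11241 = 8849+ 2392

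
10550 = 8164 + 2386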